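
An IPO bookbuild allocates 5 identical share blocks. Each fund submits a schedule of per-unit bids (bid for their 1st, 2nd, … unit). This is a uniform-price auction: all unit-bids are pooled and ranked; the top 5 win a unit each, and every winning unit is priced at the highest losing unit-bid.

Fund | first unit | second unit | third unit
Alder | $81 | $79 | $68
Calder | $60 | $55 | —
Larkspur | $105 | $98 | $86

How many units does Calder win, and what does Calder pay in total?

Calder: 0 units, pays $0

All unit-bids, highest first — top 5: 105 (Larkspur-1), 98 (Larkspur-2), 86 (Larkspur-3), 81 (Alder-1), 79 (Alder-2)
The (k+1)-th unit-bid is $68.
Calder wins 0 unit(s) at $68 each.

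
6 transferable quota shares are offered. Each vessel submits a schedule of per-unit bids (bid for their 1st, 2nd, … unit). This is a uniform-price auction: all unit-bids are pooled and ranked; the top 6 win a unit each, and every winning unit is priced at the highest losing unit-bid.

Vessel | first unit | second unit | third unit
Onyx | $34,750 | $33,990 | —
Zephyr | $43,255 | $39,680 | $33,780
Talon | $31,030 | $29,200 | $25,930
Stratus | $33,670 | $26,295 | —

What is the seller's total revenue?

Pooled unit-bids ranked (top 6): 43,255 (Zephyr-1), 39,680 (Zephyr-2), 34,750 (Onyx-1), 33,990 (Onyx-2), 33,780 (Zephyr-3), 33,670 (Stratus-1)
First bid not allocated: $31,030.
Allocation: Onyx 2, Stratus 1, Zephyr 3. Every unit priced at $31,030.
Revenue = 6 × 31,030 = $186,180.

Total revenue: $186,180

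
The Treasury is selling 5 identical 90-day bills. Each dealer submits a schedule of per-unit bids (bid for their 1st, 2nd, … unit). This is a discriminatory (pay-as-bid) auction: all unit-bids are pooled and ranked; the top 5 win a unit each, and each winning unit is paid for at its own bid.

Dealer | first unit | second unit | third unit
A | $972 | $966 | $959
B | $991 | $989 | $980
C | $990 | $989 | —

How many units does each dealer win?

All unit-bids, highest first — top 5: 991 (B-1), 990 (C-1), 989 (B-2), 989 (C-2), 980 (B-3)
Next rejected bid: $972 (not a price — pay-as-bid).
Allocation: B 3, C 2.

B 3, C 2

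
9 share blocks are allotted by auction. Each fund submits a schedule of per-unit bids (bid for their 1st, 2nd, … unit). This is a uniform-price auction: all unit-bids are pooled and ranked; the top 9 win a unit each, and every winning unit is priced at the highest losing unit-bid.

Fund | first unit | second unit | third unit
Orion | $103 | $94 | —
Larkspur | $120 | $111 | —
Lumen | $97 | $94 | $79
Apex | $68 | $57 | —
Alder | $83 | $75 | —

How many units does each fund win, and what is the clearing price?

All unit-bids, highest first — top 9: 120 (Larkspur-1), 111 (Larkspur-2), 103 (Orion-1), 97 (Lumen-1), 94 (Orion-2), 94 (Lumen-2), 83 (Alder-1), 79 (Lumen-3), 75 (Alder-2)
First bid not allocated: $68.
Allocation: Alder 2, Larkspur 2, Lumen 3, Orion 2.

Alder 2, Larkspur 2, Lumen 3, Orion 2; clearing price $68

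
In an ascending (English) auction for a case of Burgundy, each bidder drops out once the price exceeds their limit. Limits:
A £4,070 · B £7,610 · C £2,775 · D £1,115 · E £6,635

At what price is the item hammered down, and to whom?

Rule: the price rises until one bidder remains; the winner pays the price at which the last rival dropped out.
Limits ranked: 7,610 (B) > 6,635 (E) > 4,070 (A) > 2,775 (C) > 1,115 (D)
Bidding ends when E exits at £6,635; B takes it.

B wins at £6,635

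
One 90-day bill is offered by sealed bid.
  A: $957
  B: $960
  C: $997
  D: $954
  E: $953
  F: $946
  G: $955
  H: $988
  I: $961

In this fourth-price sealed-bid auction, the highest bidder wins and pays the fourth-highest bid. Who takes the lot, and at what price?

C pays $960

Fourth-price sealed-bid auction: the highest bidder wins and pays the fourth-highest bid.
Bids ranked: 997 (C) > 988 (H) > 961 (I) > 960 (B) > 957 (A) > 955 (G) > …
C wins; payment is bid #4 in the ranking = $960.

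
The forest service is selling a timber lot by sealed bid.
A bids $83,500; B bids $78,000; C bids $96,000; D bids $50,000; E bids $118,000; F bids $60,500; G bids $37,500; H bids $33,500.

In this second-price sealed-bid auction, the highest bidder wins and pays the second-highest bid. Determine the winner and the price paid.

E pays $96,000

Bids in order: 118,000 (E) > 96,000 (C) > 83,500 (A) > 78,000 (B) > 60,500 (F) > 50,000 (D) > …
E is highest; pays the second-highest bid, $96,000.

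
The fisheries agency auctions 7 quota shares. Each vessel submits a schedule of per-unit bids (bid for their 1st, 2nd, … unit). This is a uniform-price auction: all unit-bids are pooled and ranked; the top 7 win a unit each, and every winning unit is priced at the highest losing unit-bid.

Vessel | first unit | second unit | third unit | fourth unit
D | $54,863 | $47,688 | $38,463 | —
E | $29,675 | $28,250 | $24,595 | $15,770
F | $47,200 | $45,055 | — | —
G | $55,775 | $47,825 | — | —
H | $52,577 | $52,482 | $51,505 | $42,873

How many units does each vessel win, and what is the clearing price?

Pooled unit-bids ranked (top 7): 55,775 (G-1), 54,863 (D-1), 52,577 (H-1), 52,482 (H-2), 51,505 (H-3), 47,825 (G-2), 47,688 (D-2)
The (k+1)-th unit-bid is $47,200.
Allocation: D 2, G 2, H 3.

D 2, G 2, H 3; clearing price $47,200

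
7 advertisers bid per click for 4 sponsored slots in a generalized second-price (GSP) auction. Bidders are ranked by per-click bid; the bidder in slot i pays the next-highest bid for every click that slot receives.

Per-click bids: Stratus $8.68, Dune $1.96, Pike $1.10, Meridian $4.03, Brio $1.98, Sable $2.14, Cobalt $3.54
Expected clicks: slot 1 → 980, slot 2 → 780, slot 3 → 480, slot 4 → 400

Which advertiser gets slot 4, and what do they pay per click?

Ranked by bid: $8.68 (Stratus) > $4.03 (Meridian) > $3.54 (Cobalt) > $2.14 (Sable) > $1.98 (Brio) > …
Slot 4 goes to the fourth-ranked bidder, Sable, who pays the next bid down: $1.98/click.

Sable; $1.98 per click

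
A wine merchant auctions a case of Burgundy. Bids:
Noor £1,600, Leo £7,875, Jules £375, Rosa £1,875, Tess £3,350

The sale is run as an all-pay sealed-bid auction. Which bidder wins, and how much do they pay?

Leo pays £7,875

Rule: the highest bidder wins the item, but every bidder pays their own bid.
Bids ranked: 7,875 (Leo) > 3,350 (Tess) > 1,875 (Rosa) > 1,600 (Noor) > 375 (Jules)
Leo is highest and takes the item; every bidder forfeits their bid.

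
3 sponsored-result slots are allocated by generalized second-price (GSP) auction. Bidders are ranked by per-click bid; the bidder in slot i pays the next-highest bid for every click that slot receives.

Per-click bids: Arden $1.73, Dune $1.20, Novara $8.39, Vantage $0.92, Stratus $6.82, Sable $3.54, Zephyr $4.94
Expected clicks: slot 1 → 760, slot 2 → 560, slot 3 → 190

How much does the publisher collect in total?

Total revenue: $8622.20

Ranked by bid: $8.39 (Novara) > $6.82 (Stratus) > $4.94 (Zephyr) > $3.54 (Sable) > …
Slot 1: Novara pays $6.82 × 760 = $5183.20
Slot 2: Stratus pays $4.94 × 560 = $2766.40
Slot 3: Zephyr pays $3.54 × 190 = $672.60
Total = $8622.20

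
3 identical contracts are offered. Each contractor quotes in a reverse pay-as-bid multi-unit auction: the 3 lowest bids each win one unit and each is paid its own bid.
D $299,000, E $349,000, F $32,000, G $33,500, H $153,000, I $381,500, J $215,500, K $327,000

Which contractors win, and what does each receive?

F $32,000, G $33,500, H $153,000

Bids ranked low→high: 32,000 (F), 33,500 (G), 153,000 (H), 215,500 (J), 299,000 (D), …
Winners (3 units): F, G, H.
Each winner is paid its own bid: F $32,000, G $33,500, H $153,000.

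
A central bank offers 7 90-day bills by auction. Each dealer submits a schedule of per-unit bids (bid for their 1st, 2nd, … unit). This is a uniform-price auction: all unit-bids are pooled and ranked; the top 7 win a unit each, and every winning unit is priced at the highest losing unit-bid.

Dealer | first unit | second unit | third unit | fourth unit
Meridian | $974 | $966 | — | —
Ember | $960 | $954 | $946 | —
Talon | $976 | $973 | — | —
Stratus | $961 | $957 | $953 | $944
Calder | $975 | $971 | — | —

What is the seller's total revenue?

Total revenue: $6,720

Merging the schedules and taking the best 7: 976 (Talon-1), 975 (Calder-1), 974 (Meridian-1), 973 (Talon-2), 971 (Calder-2), 966 (Meridian-2), 961 (Stratus-1)
The (k+1)-th unit-bid is $960.
Allocation: Calder 2, Meridian 2, Stratus 1, Talon 2. Every unit priced at $960.
Revenue = 7 × 960 = $6,720.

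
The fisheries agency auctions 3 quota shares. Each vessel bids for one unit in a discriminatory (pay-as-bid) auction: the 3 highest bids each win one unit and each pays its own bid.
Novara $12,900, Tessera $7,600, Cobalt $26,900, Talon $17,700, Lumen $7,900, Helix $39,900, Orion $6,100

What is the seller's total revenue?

Sorting: 39,900 (Helix), 26,900 (Cobalt), 17,700 (Talon), 12,900 (Novara), 7,900 (Lumen), …
Winners (3 units): Helix, Cobalt, Talon.
Total revenue = 39,900 + 26,900 + 17,700 = $84,500.

Total revenue: $84,500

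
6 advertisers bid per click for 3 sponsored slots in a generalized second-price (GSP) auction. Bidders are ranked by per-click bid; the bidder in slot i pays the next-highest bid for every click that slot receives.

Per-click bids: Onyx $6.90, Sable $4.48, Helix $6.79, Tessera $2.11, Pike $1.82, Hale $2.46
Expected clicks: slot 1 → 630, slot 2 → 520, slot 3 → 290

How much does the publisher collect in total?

Total revenue: $7320.70

Per-click bids in order: $6.90 (Onyx) > $6.79 (Helix) > $4.48 (Sable) > $2.46 (Hale) > …
Slot 1: Onyx pays $6.79 × 630 = $4277.70
Slot 2: Helix pays $4.48 × 520 = $2329.60
Slot 3: Sable pays $2.46 × 290 = $713.40
Total = $7320.70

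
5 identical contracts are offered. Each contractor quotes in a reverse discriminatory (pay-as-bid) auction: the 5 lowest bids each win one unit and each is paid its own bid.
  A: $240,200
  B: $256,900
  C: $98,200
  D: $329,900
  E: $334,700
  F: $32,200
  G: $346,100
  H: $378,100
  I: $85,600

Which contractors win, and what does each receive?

F $32,200, I $85,600, C $98,200, A $240,200, B $256,900

Bids ranked low→high: 32,200 (F), 85,600 (I), 98,200 (C), 240,200 (A), 256,900 (B), 329,900 (D), 334,700 (E), …
Lowest 5: F, I, C, A, B.
Each winner is paid its own bid: F $32,200, I $85,600, C $98,200, A $240,200, B $256,900.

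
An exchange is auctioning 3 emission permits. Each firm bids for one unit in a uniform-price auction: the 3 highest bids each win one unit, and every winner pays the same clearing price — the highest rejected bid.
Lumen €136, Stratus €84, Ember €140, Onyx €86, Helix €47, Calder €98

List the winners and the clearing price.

Ember, Lumen, Calder; each pays €86

Bids ranked high→low: 140 (Ember), 136 (Lumen), 98 (Calder), 86 (Onyx), 84 (Stratus), …
The 3 highest are Ember, Lumen, Calder.
Highest unsuccessful bid: €86 → clearing price.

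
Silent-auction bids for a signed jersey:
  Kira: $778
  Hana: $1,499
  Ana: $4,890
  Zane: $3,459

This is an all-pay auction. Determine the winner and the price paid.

Bids in order: 4,890 (Ana) > 3,459 (Zane) > 1,499 (Hana) > 778 (Kira)
Ana is highest and takes the item; every bidder forfeits their bid.

Ana pays $4,890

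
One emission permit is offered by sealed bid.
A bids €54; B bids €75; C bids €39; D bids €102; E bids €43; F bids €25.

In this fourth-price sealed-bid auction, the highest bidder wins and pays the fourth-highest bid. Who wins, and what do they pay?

Fourth-price sealed-bid auction: the highest bidder wins and pays the fourth-highest bid.
Bids in order: 102 (D) > 75 (B) > 54 (A) > 43 (E) > 39 (C) > 25 (F)
D is highest; pays the fourth-highest bid, €43.

D pays €43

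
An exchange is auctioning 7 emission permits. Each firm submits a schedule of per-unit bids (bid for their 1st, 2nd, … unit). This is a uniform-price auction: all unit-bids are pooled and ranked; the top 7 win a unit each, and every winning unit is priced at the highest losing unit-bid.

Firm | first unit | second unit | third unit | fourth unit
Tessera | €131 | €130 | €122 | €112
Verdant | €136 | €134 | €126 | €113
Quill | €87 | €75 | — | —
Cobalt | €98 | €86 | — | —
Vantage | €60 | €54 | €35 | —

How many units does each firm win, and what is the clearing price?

Pooled unit-bids ranked (top 7): 136 (Verdant-1), 134 (Verdant-2), 131 (Tessera-1), 130 (Tessera-2), 126 (Verdant-3), 122 (Tessera-3), 113 (Verdant-4)
Highest rejected unit-bid = €112.
Allocation: Tessera 3, Verdant 4.

Tessera 3, Verdant 4; clearing price €112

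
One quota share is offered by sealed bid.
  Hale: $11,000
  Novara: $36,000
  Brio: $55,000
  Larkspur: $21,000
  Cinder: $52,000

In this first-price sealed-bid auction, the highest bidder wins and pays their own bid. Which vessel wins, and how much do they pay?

First-price sealed-bid auction: the highest bidder wins and pays their own bid.
Sorting bids: 55,000 (Brio) > 52,000 (Cinder) > 36,000 (Novara) > 21,000 (Larkspur) > 11,000 (Hale)
Brio has the highest bid and pays exactly that: $55,000.

Brio pays $55,000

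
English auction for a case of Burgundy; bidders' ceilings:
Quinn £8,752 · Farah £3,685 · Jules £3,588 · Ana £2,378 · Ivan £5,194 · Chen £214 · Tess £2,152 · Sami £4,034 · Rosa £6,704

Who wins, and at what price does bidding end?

Limits ranked: 8,752 (Quinn) > 6,704 (Rosa) > 5,194 (Ivan) > 4,034 (Sami) > 3,685 (Farah) > 3,588 (Jules) > …
Bidding ends when Rosa exits at £6,704; Quinn takes it.

Quinn wins at £6,704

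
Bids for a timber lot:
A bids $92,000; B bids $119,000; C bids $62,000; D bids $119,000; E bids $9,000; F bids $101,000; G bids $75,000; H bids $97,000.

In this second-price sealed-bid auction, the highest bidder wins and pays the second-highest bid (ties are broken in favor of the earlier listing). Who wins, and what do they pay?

Second-price sealed-bid auction: the highest bidder wins and pays the second-highest bid.
Bids in order: 119,000 (B) > 119,000 (D) > 101,000 (F) > 97,000 (H) > 92,000 (A) > 75,000 (G) > …
Tie at $119,000 → B wins by tie-break.
Second-price: B pays D's bid of $119,000.

B pays $119,000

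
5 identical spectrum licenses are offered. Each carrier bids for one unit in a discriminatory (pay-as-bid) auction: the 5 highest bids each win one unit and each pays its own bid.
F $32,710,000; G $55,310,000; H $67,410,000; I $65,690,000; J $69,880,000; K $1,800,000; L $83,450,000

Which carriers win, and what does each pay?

Bids ranked high→low: 83,450,000 (L), 69,880,000 (J), 67,410,000 (H), 65,690,000 (I), 55,310,000 (G), 32,710,000 (F), 1,800,000 (K)
Top 5: L, J, H, I, G.
Each winner pays its own bid: L $83,450,000, J $69,880,000, H $67,410,000, I $65,690,000, G $55,310,000.

L $83,450,000, J $69,880,000, H $67,410,000, I $65,690,000, G $55,310,000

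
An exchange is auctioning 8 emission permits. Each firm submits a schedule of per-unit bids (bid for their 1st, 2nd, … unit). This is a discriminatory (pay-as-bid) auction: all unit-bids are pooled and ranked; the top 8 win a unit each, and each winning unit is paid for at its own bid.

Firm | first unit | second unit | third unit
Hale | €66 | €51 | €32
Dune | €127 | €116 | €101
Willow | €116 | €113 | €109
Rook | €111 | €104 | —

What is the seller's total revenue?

Merging the schedules and taking the best 8: 127 (Dune-1), 116 (Dune-2), 116 (Willow-1), 113 (Willow-2), 111 (Rook-1), 109 (Willow-3), 104 (Rook-2), 101 (Dune-3)
Next rejected bid: €66 (not a price — pay-as-bid).
Each winning unit pays its own bid.
Revenue = 127 + 116 + 116 + 113 + 111 + 109 + 104 + 101 = €897.

Total revenue: €897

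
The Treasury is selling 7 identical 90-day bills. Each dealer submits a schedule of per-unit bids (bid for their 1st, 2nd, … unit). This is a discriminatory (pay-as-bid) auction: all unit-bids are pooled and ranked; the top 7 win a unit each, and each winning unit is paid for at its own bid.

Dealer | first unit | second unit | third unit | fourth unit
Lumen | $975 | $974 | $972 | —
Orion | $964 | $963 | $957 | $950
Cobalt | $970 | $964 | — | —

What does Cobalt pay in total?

Cobalt pays $1,934

Merging the schedules and taking the best 7: 975 (Lumen-1), 974 (Lumen-2), 972 (Lumen-3), 970 (Cobalt-1), 964 (Orion-1), 964 (Cobalt-2), 963 (Orion-2)
Next rejected bid: $957 (not a price — pay-as-bid).
Cobalt's winning unit-bids: 970 + 964 = $1,934.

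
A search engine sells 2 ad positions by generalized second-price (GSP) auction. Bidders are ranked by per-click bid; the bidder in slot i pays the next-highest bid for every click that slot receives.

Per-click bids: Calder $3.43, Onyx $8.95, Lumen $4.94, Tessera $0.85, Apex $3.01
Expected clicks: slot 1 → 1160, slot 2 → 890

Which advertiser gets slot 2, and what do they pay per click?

Lumen; $3.43 per click

Per-click bids in order: $8.95 (Onyx) > $4.94 (Lumen) > $3.43 (Calder) > …
Slot 2 goes to the second-ranked bidder, Lumen, who pays the next bid down: $3.43/click.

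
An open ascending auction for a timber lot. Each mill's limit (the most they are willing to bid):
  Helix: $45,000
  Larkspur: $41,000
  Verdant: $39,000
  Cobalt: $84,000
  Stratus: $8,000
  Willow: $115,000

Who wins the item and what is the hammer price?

Willow wins at $84,000

Rule: the price rises until one bidder remains; the winner pays the price at which the last rival dropped out.
Limits in order: 115,000 (Willow) > 84,000 (Cobalt) > 45,000 (Helix) > 41,000 (Larkspur) > 39,000 (Verdant) > 8,000 (Stratus)
Cobalt is the last rival to drop out, at $84,000; Willow remains and wins at that price.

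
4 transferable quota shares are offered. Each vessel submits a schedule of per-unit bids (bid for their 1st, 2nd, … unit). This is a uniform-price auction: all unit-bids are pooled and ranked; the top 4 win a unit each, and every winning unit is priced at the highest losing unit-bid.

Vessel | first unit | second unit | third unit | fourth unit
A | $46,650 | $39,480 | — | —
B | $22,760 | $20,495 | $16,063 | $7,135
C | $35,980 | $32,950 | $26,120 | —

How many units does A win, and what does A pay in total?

Pooled unit-bids ranked (top 4): 46,650 (A-1), 39,480 (A-2), 35,980 (C-1), 32,950 (C-2)
First bid not allocated: $26,120.
A wins 2 unit(s) at $26,120 each.

A: 2 units, pays $52,240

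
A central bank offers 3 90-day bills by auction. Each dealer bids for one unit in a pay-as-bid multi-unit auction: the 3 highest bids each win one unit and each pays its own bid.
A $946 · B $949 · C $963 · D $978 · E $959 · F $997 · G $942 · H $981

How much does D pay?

D pays $978

Sorting: 997 (F), 981 (H), 978 (D), 963 (C), 959 (E), …
The 3 highest are F, H, D.
D wins → own bid $978.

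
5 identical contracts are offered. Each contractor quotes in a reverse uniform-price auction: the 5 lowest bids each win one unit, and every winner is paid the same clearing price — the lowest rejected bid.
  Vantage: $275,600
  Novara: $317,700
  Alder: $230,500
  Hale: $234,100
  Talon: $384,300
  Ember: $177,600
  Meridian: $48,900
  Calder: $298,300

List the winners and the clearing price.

Sorting: 48,900 (Meridian), 177,600 (Ember), 230,500 (Alder), 234,100 (Hale), 275,600 (Vantage), 298,300 (Calder), 317,700 (Novara), …
Winners (5 units): Meridian, Ember, Alder, Hale, Vantage.
First losing bid is Calder's $298,300, which sets the uniform price.

Meridian, Ember, Alder, Hale, Vantage; each is paid $298,300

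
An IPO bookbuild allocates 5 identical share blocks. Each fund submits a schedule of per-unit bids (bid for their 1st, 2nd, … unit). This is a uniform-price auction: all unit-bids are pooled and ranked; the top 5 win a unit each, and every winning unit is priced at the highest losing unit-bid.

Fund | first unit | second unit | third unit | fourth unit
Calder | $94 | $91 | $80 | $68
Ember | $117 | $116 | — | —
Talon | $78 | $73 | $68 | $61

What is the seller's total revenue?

Total revenue: $390

Pooled unit-bids ranked (top 5): 117 (Ember-1), 116 (Ember-2), 94 (Calder-1), 91 (Calder-2), 80 (Calder-3)
The (k+1)-th unit-bid is $78.
Allocation: Calder 3, Ember 2. Every unit priced at $78.
Revenue = 5 × 78 = $390.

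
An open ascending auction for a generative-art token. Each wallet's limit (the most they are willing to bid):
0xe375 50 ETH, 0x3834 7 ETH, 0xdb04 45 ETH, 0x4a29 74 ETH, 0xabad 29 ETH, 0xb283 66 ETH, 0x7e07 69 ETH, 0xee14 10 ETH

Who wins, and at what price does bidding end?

Rule: the price rises until one bidder remains; the winner pays the price at which the last rival dropped out.
Limits in order: 74 (0x4a29) > 69 (0x7e07) > 66 (0xb283) > 50 (0xe375) > 45 (0xdb04) > 29 (0xabad) > …
0x7e07 is the last rival to drop out, at 69 ETH; 0x4a29 remains and wins at that price.

0x4a29 wins at 69 ETH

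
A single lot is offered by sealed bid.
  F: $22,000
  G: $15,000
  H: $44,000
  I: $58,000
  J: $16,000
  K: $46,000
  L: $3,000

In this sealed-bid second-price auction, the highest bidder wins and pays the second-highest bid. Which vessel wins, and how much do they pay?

Rule: the highest bidder wins and pays the second-highest bid.
Sorting bids: 58,000 (I) > 46,000 (K) > 44,000 (H) > 22,000 (F) > 16,000 (J) > 15,000 (G) > …
Second-price: I pays K's bid of $46,000.

I pays $46,000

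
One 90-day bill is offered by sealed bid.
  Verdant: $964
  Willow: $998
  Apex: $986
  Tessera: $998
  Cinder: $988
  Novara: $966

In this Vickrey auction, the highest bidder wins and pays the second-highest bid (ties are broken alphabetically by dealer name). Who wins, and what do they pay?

Tessera pays $998

Bids in order: 998 (Tessera) > 998 (Willow) > 988 (Cinder) > 986 (Apex) > 966 (Novara) > 964 (Verdant)
Tie at $998 → Tessera wins by tie-break.
Second-price: Tessera pays Willow's bid of $998.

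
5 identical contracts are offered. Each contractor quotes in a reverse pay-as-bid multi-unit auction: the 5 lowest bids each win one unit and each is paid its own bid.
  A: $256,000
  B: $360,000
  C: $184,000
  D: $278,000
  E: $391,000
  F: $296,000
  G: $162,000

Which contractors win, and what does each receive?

G $162,000, C $184,000, A $256,000, D $278,000, F $296,000

Sorting: 162,000 (G), 184,000 (C), 256,000 (A), 278,000 (D), 296,000 (F), 360,000 (B), 391,000 (E)
Lowest 5: G, C, A, D, F.
Each winner is paid its own bid: G $162,000, C $184,000, A $256,000, D $278,000, F $296,000.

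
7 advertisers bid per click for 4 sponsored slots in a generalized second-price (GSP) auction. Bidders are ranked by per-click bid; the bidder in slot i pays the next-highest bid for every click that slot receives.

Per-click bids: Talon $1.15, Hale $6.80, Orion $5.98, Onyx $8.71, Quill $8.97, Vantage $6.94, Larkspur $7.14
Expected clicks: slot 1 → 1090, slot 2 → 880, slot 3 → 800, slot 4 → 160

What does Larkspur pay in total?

Ranked by bid: $8.97 (Quill) > $8.71 (Onyx) > $7.14 (Larkspur) > $6.94 (Vantage) > $6.80 (Hale) > …
Larkspur holds slot 3 → pays next bid $6.94 × 800 clicks = $5552.00.

Larkspur pays $5552.00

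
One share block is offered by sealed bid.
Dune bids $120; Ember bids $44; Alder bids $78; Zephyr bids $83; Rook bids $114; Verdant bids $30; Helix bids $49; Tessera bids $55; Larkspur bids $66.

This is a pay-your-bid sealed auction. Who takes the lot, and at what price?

Dune pays $120

Bids in order: 120 (Dune) > 114 (Rook) > 83 (Zephyr) > 78 (Alder) > 66 (Larkspur) > 55 (Tessera) > …
Dune has the highest bid and pays exactly that: $120.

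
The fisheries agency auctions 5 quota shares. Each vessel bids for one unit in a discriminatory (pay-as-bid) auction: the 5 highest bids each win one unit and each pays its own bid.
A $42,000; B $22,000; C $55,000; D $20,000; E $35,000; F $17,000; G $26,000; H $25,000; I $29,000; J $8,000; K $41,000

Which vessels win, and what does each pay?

Bids ranked high→low: 55,000 (C), 42,000 (A), 41,000 (K), 35,000 (E), 29,000 (I), 26,000 (G), 25,000 (H), …
Top 5: C, A, K, E, I.
Each winner pays its own bid: C $55,000, A $42,000, K $41,000, E $35,000, I $29,000.

C $55,000, A $42,000, K $41,000, E $35,000, I $29,000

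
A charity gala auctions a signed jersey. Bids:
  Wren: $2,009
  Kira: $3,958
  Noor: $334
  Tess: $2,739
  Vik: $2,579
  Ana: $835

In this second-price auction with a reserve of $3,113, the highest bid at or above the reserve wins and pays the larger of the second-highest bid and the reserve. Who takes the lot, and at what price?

Second-price auction with a reserve of $3,113: the highest bid at or above the reserve wins and pays the larger of the second-highest bid and the reserve.
Sorting bids: 3,958 (Kira) > 2,739 (Tess) > 2,579 (Vik) > 2,009 (Wren) > 835 (Ana) > 334 (Noor)
Highest eligible bid: Kira at $3,958.
max(second-highest $2,739, reserve $3,113) = $3,113.

Kira pays $3,113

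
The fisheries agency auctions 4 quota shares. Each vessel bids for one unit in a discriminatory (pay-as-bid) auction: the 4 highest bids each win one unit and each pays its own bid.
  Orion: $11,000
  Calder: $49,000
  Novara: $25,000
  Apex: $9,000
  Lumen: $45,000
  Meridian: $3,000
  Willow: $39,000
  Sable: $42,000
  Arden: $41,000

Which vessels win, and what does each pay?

Bids ranked high→low: 49,000 (Calder), 45,000 (Lumen), 42,000 (Sable), 41,000 (Arden), 39,000 (Willow), 25,000 (Novara), …
Top 4: Calder, Lumen, Sable, Arden.
Each winner pays its own bid: Calder $49,000, Lumen $45,000, Sable $42,000, Arden $41,000.

Calder $49,000, Lumen $45,000, Sable $42,000, Arden $41,000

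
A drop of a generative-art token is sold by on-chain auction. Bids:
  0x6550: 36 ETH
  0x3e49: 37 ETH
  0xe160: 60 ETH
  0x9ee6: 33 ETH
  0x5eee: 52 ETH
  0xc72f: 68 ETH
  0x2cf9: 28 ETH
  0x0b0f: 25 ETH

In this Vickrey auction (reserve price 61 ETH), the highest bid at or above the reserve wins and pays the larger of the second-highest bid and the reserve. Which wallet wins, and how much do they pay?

Bids in order: 68 (0xc72f) > 60 (0xe160) > 52 (0x5eee) > 37 (0x3e49) > 36 (0x6550) > 33 (0x9ee6) > …
Highest eligible bid: 0xc72f at 68 ETH.
Second-highest bid 60 ETH is below the reserve 61 ETH, so the reserve binds → payment 61 ETH.

0xc72f pays 61 ETH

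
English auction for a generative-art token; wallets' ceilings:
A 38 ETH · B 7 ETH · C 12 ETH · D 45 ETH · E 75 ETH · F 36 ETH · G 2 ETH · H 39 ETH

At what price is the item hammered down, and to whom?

E wins at 45 ETH

Limits in order: 75 (E) > 45 (D) > 39 (H) > 38 (A) > 36 (F) > 12 (C) > …
D is the last rival to drop out, at 45 ETH; E remains and wins at that price.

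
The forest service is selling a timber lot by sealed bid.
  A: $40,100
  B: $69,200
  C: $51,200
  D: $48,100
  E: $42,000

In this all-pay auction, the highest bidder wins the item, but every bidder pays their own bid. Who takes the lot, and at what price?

B pays $69,200

Sorting bids: 69,200 (B) > 51,200 (C) > 48,100 (D) > 42,000 (E) > 40,100 (A)
B wins with the top bid; all bids are sunk regardless.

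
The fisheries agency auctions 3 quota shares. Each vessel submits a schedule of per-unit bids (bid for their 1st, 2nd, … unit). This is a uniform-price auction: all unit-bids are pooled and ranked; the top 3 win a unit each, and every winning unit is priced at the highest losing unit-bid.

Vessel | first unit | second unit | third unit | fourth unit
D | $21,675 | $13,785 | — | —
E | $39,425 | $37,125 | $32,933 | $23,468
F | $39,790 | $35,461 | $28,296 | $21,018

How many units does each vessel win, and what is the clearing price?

Pooled unit-bids ranked (top 3): 39,790 (F-1), 39,425 (E-1), 37,125 (E-2)
First bid not allocated: $35,461.
Allocation: E 2, F 1.

E 2, F 1; clearing price $35,461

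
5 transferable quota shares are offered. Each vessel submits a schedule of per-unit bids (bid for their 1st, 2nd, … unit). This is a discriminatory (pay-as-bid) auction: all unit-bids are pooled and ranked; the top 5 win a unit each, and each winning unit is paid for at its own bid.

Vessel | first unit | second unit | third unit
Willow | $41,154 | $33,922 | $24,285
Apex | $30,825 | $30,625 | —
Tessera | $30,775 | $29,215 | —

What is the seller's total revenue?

Total revenue: $167,301

All unit-bids, highest first — top 5: 41,154 (Willow-1), 33,922 (Willow-2), 30,825 (Apex-1), 30,775 (Tessera-1), 30,625 (Apex-2)
Next rejected bid: $29,215 (not a price — pay-as-bid).
Each winning unit pays its own bid.
Revenue = 41,154 + 33,922 + 30,825 + 30,775 + 30,625 = $167,301.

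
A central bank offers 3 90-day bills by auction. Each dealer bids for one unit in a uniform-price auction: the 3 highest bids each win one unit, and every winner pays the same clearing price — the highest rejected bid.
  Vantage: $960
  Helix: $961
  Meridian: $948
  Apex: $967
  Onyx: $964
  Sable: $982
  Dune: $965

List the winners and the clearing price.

Ordering the bids: 982 (Sable), 967 (Apex), 965 (Dune), 964 (Onyx), 961 (Helix), …
The 3 highest are Sable, Apex, Dune.
Highest unsuccessful bid: $964 → clearing price.

Sable, Apex, Dune; each pays $964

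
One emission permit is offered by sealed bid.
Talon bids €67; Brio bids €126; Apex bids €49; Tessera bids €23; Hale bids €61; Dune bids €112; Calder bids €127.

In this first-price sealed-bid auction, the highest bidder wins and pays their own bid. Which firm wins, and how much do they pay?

Calder pays €127

First-price sealed-bid auction: the highest bidder wins and pays their own bid.
Bids in order: 127 (Calder) > 126 (Brio) > 112 (Dune) > 67 (Talon) > 61 (Hale) > 49 (Apex) > …
Calder has the highest bid and pays exactly that: €127.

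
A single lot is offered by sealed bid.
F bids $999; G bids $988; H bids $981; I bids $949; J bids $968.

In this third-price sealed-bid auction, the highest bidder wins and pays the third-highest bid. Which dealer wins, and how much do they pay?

Third-price sealed-bid auction: the highest bidder wins and pays the third-highest bid.
Bids ranked: 999 (F) > 988 (G) > 981 (H) > 968 (J) > 949 (I)
F wins; payment is bid #3 in the ranking = $981.

F pays $981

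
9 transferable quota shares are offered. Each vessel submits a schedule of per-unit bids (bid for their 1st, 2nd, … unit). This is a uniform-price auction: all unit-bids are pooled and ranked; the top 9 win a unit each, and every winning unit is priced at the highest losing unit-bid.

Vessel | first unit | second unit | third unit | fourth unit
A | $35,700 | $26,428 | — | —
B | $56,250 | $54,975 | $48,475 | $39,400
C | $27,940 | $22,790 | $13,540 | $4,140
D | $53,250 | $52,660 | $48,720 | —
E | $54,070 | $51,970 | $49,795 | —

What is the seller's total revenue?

All unit-bids, highest first — top 9: 56,250 (B-1), 54,975 (B-2), 54,070 (E-1), 53,250 (D-1), 52,660 (D-2), 51,970 (E-2), 49,795 (E-3), 48,720 (D-3), 48,475 (B-3)
The (k+1)-th unit-bid is $39,400.
Allocation: B 3, D 3, E 3. Every unit priced at $39,400.
Revenue = 9 × 39,400 = $354,600.

Total revenue: $354,600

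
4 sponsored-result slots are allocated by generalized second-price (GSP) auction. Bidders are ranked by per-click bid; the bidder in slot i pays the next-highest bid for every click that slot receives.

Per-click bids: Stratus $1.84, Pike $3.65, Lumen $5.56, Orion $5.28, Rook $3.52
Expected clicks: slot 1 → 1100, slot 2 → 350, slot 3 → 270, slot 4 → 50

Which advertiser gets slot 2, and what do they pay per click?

Orion; $3.65 per click

Sorting advertisers: $5.56 (Lumen) > $5.28 (Orion) > $3.65 (Pike) > $3.52 (Rook) > $1.84 (Stratus)
Slot 2 goes to the second-ranked bidder, Orion, who pays the next bid down: $3.65/click.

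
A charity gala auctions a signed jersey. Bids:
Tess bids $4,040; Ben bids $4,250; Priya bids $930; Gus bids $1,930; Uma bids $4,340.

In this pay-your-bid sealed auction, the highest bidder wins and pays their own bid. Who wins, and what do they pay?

Uma pays $4,340

Rule: the highest bidder wins and pays their own bid.
Sorting bids: 4,340 (Uma) > 4,250 (Ben) > 4,040 (Tess) > 1,930 (Gus) > 930 (Priya)
Uma is highest → pays own bid, $4,340.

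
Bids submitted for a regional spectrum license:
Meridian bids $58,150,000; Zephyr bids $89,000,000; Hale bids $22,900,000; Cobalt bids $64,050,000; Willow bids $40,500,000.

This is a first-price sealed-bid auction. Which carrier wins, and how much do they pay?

Zephyr pays $89,000,000

Rule: the highest bidder wins and pays their own bid.
Sorting bids: 89,000,000 (Zephyr) > 64,050,000 (Cobalt) > 58,150,000 (Meridian) > 40,500,000 (Willow) > 22,900,000 (Hale)
First-price: Zephyr pays what they bid, $89,000,000.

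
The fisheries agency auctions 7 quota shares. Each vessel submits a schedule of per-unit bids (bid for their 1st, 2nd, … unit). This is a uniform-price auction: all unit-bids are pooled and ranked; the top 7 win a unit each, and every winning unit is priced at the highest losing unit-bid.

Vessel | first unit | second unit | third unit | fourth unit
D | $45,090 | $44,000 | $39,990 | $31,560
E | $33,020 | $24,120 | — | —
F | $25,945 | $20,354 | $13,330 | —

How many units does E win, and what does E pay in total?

All unit-bids, highest first — top 7: 45,090 (D-1), 44,000 (D-2), 39,990 (D-3), 33,020 (E-1), 31,560 (D-4), 25,945 (F-1), 24,120 (E-2)
First bid not allocated: $20,354.
E wins 2 unit(s) at $20,354 each.

E: 2 units, pays $40,708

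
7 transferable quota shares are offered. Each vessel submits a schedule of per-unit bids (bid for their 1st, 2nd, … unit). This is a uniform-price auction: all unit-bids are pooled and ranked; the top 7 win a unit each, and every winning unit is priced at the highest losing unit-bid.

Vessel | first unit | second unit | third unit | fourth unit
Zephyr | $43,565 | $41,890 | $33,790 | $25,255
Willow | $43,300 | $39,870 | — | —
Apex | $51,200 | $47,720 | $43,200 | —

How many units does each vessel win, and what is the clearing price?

Pooled unit-bids ranked (top 7): 51,200 (Apex-1), 47,720 (Apex-2), 43,565 (Zephyr-1), 43,300 (Willow-1), 43,200 (Apex-3), 41,890 (Zephyr-2), 39,870 (Willow-2)
The (k+1)-th unit-bid is $33,790.
Allocation: Apex 3, Willow 2, Zephyr 2.

Apex 3, Willow 2, Zephyr 2; clearing price $33,790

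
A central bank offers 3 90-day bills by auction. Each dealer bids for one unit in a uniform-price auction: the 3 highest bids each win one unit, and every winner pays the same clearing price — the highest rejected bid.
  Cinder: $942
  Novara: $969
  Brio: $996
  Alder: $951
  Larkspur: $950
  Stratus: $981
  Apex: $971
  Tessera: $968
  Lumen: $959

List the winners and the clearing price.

Sorting: 996 (Brio), 981 (Stratus), 971 (Apex), 969 (Novara), 968 (Tessera), …
Winners (3 units): Brio, Stratus, Apex.
Clearing price = highest rejected bid = $969.

Brio, Stratus, Apex; each pays $969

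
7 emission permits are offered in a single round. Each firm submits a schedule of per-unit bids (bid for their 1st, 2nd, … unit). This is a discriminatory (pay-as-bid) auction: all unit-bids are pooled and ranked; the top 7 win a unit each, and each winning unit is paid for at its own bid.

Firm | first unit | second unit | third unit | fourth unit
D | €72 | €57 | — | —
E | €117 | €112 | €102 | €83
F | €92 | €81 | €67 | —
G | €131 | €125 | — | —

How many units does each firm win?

E 4, F 1, G 2

Merging the schedules and taking the best 7: 131 (G-1), 125 (G-2), 117 (E-1), 112 (E-2), 102 (E-3), 92 (F-1), 83 (E-4)
Next rejected bid: €81 (not a price — pay-as-bid).
Allocation: E 4, F 1, G 2.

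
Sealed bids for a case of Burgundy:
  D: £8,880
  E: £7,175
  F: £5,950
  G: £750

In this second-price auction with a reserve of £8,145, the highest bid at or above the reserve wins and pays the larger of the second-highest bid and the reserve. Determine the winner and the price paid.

Bids in order: 8,880 (D) > 7,175 (E) > 5,950 (F) > 750 (G)
D has the top bid at or above the reserve (£8,880).
Second-highest bid £7,175 is below the reserve £8,145, so the reserve binds → payment £8,145.

D pays £8,145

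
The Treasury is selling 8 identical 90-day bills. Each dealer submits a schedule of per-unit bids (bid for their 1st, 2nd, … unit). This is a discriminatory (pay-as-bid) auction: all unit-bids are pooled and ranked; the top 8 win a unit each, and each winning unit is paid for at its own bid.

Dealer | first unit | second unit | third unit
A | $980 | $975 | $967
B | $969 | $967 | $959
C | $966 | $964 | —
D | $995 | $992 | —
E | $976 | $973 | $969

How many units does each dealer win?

Merging the schedules and taking the best 8: 995 (D-1), 992 (D-2), 980 (A-1), 976 (E-1), 975 (A-2), 973 (E-2), 969 (B-1), 969 (E-3)
Next rejected bid: $967 (not a price — pay-as-bid).
Allocation: A 2, B 1, D 2, E 3.

A 2, B 1, D 2, E 3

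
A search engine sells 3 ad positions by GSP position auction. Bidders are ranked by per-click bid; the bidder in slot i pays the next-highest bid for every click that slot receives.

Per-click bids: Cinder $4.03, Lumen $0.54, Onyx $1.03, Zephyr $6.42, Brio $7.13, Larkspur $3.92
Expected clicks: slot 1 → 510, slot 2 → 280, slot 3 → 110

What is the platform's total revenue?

Per-click bids in order: $7.13 (Brio) > $6.42 (Zephyr) > $4.03 (Cinder) > $3.92 (Larkspur) > …
Slot 1: Brio pays $6.42 × 510 = $3274.20
Slot 2: Zephyr pays $4.03 × 280 = $1128.40
Slot 3: Cinder pays $3.92 × 110 = $431.20
Total = $4833.80

Total revenue: $4833.80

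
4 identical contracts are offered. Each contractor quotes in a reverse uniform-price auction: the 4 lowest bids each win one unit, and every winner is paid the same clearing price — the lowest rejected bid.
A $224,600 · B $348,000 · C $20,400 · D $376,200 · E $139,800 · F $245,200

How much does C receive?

Bids ranked low→high: 20,400 (C), 139,800 (E), 224,600 (A), 245,200 (F), 348,000 (B), 376,200 (D)
Lowest 4: C, E, A, F.
Clearing price = lowest rejected bid = $348,000.
C wins → is paid $348,000.

C is paid $348,000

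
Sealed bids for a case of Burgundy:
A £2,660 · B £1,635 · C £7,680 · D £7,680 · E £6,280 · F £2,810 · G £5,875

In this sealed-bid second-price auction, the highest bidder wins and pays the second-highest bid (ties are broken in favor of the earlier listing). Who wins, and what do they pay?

C pays £7,680

Sealed-bid second-price auction: the highest bidder wins and pays the second-highest bid.
Bids in order: 7,680 (C) > 7,680 (D) > 6,280 (E) > 5,875 (G) > 2,810 (F) > 2,660 (A) > …
Tie at £7,680 → C wins by tie-break.
Second-price: C pays D's bid of £7,680.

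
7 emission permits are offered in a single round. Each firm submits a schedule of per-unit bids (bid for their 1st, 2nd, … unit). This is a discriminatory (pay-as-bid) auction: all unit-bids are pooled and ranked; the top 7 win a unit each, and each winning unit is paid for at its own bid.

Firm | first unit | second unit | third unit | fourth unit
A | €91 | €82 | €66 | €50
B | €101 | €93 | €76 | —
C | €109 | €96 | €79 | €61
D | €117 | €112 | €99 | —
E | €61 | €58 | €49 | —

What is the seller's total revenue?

All unit-bids, highest first — top 7: 117 (D-1), 112 (D-2), 109 (C-1), 101 (B-1), 99 (D-3), 96 (C-2), 93 (B-2)
Next rejected bid: €91 (not a price — pay-as-bid).
Each winning unit pays its own bid.
Revenue = 117 + 112 + 109 + 101 + 99 + 96 + 93 = €727.

Total revenue: €727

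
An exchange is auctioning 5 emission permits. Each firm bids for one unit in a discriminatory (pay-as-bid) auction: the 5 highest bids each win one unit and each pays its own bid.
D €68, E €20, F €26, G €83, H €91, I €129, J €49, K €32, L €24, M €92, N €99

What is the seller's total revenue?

Sorting: 129 (I), 99 (N), 92 (M), 91 (H), 83 (G), 68 (D), 49 (J), …
Winners (5 units): I, N, M, H, G.
Total revenue = 129 + 99 + 92 + 91 + 83 = €494.

Total revenue: €494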